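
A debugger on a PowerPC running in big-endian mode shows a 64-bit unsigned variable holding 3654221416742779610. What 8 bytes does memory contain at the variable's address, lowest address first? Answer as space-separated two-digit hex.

3654221416742779610 in hexadecimal, padded to 64 bits, is 0x32B667048393FADA.
Split into bytes (most-significant first): 32 B6 67 04 83 93 FA DA.
In big-endian order the high byte comes first in memory.
So the memory order matches the most-significant-first order: 32 B6 67 04 83 93 FA DA.

32 B6 67 04 83 93 FA DA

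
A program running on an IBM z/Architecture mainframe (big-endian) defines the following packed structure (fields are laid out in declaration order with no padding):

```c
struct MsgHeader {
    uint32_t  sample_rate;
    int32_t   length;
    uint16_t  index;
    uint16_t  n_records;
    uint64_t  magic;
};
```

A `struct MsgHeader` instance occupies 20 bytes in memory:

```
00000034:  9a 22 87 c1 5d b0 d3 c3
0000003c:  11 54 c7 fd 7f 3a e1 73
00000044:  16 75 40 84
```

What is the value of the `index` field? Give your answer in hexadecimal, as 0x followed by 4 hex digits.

`index` follows `sample_rate` (4 B), `length` (4 B), so it starts at offset 4 + 4 = 8 and occupies 2 bytes.
Bytes at offsets 8..9: 11 54.
Big-endian: lowest address holds the most-significant byte.
The bytes are already most-significant first: 0x1154.

0x1154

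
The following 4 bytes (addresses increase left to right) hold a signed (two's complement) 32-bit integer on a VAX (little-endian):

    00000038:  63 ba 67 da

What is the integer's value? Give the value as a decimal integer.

-630736285

Little-endian: lowest address holds the least-significant byte.
Reassemble most-significant byte first: DA 67 BA 63 → 0xDA67BA63.
Top bit is set, so as a signed 32-bit value this is 0xDA67BA63 − 2^32 = -630736285.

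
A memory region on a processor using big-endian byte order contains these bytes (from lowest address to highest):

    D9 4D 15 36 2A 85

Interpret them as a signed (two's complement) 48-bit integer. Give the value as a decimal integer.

-42549885130107

In big-endian order the high byte comes first in memory.
The bytes are already most-significant first: 0xD94D15362A85.
Top bit is set, so as a signed 48-bit value this is 0xD94D15362A85 − 2^48 = -42549885130107.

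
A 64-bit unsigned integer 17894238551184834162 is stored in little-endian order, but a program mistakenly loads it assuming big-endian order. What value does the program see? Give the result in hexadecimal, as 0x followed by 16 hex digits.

0x72FE7891271B55F8

17894238551184834162 in 64-bit hexadecimal is 0xF8551B279178FE72.
Stored little-endian, the bytes at ascending addresses are 72 FE 78 91 27 1B 55 F8.
Read back as big-endian, the last byte is least significant, giving 0x72FE7891271B55F8.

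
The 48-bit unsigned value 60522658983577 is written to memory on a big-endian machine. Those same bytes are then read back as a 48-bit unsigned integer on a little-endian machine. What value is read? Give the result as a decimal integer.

169250006698807

60522658983577 in 48-bit hexadecimal is 0x370B8796EE99.
Stored big-endian, the bytes at ascending addresses are 37 0B 87 96 EE 99.
Read back as little-endian, the first byte is least significant, giving 0x99EE96870B37.
0x99EE96870B37 = 169250006698807.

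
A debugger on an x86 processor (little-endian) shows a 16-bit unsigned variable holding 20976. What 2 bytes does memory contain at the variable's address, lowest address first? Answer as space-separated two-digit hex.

20976 in hexadecimal, padded to 16 bits, is 0x51F0.
Split into bytes (most-significant first): 51 F0.
In little-endian order the low byte comes first in memory.
So at ascending addresses the bytes are F0 51.

F0 51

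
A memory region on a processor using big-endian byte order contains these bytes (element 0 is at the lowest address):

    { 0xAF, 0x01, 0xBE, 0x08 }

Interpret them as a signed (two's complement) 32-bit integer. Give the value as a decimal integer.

Big-endian: lowest address holds the most-significant byte.
The bytes are already most-significant first: 0xAF01BE08.
Top bit is set, so as a signed 32-bit value this is 0xAF01BE08 − 2^32 = -1358840312.

-1358840312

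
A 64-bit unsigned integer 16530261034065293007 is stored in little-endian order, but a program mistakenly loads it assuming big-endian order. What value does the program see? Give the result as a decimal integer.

14947149555635349477

16530261034065293007 in 64-bit hexadecimal is 0xE56748D453F16ECF.
Stored little-endian, the bytes at ascending addresses are CF 6E F1 53 D4 48 67 E5.
Read back as big-endian, the last byte is least significant, giving 0xCF6EF153D44867E5.
0xCF6EF153D44867E5 = 14947149555635349477.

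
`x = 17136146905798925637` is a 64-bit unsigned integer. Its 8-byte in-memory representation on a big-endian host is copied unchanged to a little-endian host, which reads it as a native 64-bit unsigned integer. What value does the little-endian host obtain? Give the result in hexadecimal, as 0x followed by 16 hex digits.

0x45DD0DD3D1D2CFED

17136146905798925637 in 64-bit hexadecimal is 0xEDCFD2D1D30DDD45.
Stored big-endian, the bytes at ascending addresses are ED CF D2 D1 D3 0D DD 45.
Read back as little-endian, the first byte is least significant, giving 0x45DD0DD3D1D2CFED.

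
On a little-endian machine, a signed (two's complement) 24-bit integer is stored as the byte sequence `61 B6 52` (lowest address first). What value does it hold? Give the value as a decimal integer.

5420641

In little-endian order the low byte comes first in memory.
Reassemble most-significant byte first: 52 B6 61 → 0x52B661.
0x52B661 = 5420641.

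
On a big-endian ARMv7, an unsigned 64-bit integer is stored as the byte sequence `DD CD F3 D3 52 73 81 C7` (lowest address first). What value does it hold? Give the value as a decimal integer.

Big-endian: lowest address holds the most-significant byte.
The bytes are already most-significant first: 0xDDCDF3D3527381C7.
0xDDCDF3D3527381C7 = 15982698741554708935.

15982698741554708935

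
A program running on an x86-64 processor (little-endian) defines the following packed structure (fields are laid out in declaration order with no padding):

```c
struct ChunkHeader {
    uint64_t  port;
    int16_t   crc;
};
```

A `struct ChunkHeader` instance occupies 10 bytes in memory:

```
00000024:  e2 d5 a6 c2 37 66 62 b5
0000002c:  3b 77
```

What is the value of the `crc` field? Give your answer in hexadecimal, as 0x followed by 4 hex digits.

0x773B

`crc` follows `port` (8 bytes), so it starts at byte offset 8 and occupies 2 bytes.
Bytes at offsets 8..9: 3B 77.
Little-endian stores the least-significant byte at the lowest address.
Reassemble most-significant byte first: 77 3B → 0x773B.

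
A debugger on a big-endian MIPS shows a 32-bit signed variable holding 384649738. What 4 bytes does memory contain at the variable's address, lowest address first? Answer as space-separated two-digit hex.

384649738 in hexadecimal, padded to 32 bits, is 0x16ED4A0A.
Split into bytes (most-significant first): 16 ED 4A 0A.
Big-endian stores the most-significant byte at the lowest address.
So the memory order matches the most-significant-first order: 16 ED 4A 0A.

16 ED 4A 0A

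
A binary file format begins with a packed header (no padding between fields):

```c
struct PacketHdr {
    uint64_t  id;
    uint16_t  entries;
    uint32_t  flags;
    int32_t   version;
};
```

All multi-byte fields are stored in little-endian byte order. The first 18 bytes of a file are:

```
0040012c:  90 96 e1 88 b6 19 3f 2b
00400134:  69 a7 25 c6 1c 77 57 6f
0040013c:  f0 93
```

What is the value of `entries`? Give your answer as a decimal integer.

42857

`entries` follows `id` (8 bytes), so it starts at byte offset 8 and occupies 2 bytes.
Bytes at offsets 8..9: 69 A7.
In little-endian order the low byte comes first in memory.
Reassemble most-significant byte first: A7 69 → 0xA769.
0xA769 = 42857.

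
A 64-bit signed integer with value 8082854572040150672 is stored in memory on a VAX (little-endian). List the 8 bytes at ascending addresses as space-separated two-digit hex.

8082854572040150672 in hexadecimal, padded to 64 bits, is 0x702C116891985E90.
Split into bytes (most-significant first): 70 2C 11 68 91 98 5E 90.
In little-endian order the low byte comes first in memory.
So at ascending addresses the bytes are 90 5E 98 91 68 11 2C 70.

90 5E 98 91 68 11 2C 70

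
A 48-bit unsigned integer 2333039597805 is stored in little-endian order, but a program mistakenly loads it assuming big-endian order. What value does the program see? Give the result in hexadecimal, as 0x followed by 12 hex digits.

0xED18FF331F02

2333039597805 in 48-bit hexadecimal is 0x021F33FF18ED.
Stored little-endian, the bytes at ascending addresses are ED 18 FF 33 1F 02.
Read back as big-endian, the last byte is least significant, giving 0xED18FF331F02.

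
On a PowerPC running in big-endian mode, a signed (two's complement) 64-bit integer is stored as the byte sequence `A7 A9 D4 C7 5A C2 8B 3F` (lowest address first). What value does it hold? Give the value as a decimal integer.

-6365322645625205953

Big-endian: lowest address holds the most-significant byte.
The bytes are already most-significant first: 0xA7A9D4C75AC28B3F.
Top bit is set, so as a signed 64-bit value this is 0xA7A9D4C75AC28B3F − 2^64 = -6365322645625205953.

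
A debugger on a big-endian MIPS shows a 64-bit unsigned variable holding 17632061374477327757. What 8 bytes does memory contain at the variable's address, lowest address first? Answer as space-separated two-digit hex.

17632061374477327757 in hexadecimal, padded to 64 bits, is 0xF4B1AA66C39B5D8D.
Split into bytes (most-significant first): F4 B1 AA 66 C3 9B 5D 8D.
In big-endian order the high byte comes first in memory.
So the memory order matches the most-significant-first order: F4 B1 AA 66 C3 9B 5D 8D.

F4 B1 AA 66 C3 9B 5D 8D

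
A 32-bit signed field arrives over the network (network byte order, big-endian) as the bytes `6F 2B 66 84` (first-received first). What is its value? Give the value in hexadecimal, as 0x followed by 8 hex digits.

Big-endian stores the most-significant byte at the lowest address.
The bytes are already most-significant first: 0x6F2B6684.

0x6F2B6684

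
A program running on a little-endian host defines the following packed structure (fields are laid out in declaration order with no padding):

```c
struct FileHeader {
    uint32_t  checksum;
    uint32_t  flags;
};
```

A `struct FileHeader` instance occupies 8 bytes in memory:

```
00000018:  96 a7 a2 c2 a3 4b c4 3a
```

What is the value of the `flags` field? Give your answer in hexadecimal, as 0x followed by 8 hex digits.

`flags` follows `checksum` (4 bytes), so it starts at byte offset 4 and occupies 4 bytes.
Bytes at offsets 4..7: A3 4B C4 3A.
In little-endian order the low byte comes first in memory.
Reassemble most-significant byte first: 3A C4 4B A3 → 0x3AC44BA3.

0x3AC44BA3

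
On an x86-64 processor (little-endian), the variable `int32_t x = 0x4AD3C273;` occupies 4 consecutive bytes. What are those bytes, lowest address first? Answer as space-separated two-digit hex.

Split into bytes (most-significant first): 4A D3 C2 73.
In little-endian order the low byte comes first in memory.
So at ascending addresses the bytes are 73 C2 D3 4A.

73 C2 D3 4A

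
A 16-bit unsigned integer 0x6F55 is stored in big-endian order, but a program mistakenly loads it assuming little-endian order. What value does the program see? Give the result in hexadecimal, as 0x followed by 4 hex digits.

0x556F

Stored big-endian, the bytes at ascending addresses are 6F 55.
Read back as little-endian, the first byte is least significant, giving 0x556F.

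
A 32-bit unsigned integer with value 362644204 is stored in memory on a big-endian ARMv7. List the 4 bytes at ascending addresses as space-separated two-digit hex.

362644204 in hexadecimal, padded to 32 bits, is 0x159D82EC.
Split into bytes (most-significant first): 15 9D 82 EC.
In big-endian order the high byte comes first in memory.
So the memory order matches the most-significant-first order: 15 9D 82 EC.

15 9D 82 EC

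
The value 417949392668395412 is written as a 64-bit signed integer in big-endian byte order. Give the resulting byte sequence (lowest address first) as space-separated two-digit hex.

417949392668395412 in hexadecimal, padded to 64 bits, is 0x05CCDAC21C170794.
Split into bytes (most-significant first): 05 CC DA C2 1C 17 07 94.
Big-endian: lowest address holds the most-significant byte.
So the memory order matches the most-significant-first order: 05 CC DA C2 1C 17 07 94.

05 CC DA C2 1C 17 07 94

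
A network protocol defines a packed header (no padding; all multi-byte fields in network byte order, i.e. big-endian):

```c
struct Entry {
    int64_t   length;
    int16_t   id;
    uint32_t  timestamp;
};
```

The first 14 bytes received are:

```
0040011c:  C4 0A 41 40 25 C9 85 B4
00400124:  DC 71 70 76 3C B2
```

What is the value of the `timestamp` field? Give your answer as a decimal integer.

1886796978

`timestamp` follows `length` (8 B), `id` (2 B), so it starts at offset 8 + 2 = 10 and occupies 4 bytes.
Bytes at offsets 10..13: 70 76 3C B2.
Big-endian: lowest address holds the most-significant byte.
The bytes are already most-significant first: 0x70763CB2.
0x70763CB2 = 1886796978.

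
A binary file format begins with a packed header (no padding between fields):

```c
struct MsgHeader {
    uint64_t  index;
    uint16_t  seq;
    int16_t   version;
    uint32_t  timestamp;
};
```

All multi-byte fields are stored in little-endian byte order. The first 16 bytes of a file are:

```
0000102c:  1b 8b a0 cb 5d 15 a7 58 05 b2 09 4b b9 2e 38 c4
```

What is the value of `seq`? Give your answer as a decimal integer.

45573

`seq` follows `index` (8 bytes), so it starts at byte offset 8 and occupies 2 bytes.
Bytes at offsets 8..9: 05 B2.
Little-endian: lowest address holds the least-significant byte.
Reassemble most-significant byte first: B2 05 → 0xB205.
0xB205 = 45573.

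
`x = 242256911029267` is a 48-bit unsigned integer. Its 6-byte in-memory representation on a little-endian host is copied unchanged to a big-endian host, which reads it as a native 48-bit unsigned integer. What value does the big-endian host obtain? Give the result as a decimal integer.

242256911029267 in 48-bit hexadecimal is 0xDC54D5205413.
Stored little-endian, the bytes at ascending addresses are 13 54 20 D5 54 DC.
Read back as big-endian, the last byte is least significant, giving 0x135420D554DC.
0x135420D554DC = 21252049032412.

21252049032412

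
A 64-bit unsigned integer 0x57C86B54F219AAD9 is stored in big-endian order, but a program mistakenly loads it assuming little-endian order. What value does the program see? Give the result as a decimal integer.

Stored big-endian, the bytes at ascending addresses are 57 C8 6B 54 F2 19 AA D9.
Read back as little-endian, the first byte is least significant, giving 0xD9AA19F2546BC857.
0xD9AA19F2546BC857 = 15684377180860303447.

15684377180860303447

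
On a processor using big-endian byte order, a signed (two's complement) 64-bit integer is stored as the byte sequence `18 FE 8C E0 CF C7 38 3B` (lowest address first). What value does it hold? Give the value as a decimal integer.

1801031798181279803

Big-endian stores the most-significant byte at the lowest address.
The bytes are already most-significant first: 0x18FE8CE0CFC7383B.
0x18FE8CE0CFC7383B = 1801031798181279803.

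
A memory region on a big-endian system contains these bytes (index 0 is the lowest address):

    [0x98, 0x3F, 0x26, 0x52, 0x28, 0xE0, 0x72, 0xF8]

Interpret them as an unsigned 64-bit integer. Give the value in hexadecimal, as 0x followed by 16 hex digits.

0x983F265228E072F8

Big-endian: lowest address holds the most-significant byte.
The bytes are already most-significant first: 0x983F265228E072F8.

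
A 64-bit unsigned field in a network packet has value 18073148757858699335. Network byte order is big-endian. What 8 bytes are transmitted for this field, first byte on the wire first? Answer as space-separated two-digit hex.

18073148757858699335 in hexadecimal, padded to 64 bits, is 0xFAD0B90A24F5C847.
Split into bytes (most-significant first): FA D0 B9 0A 24 F5 C8 47.
Big-endian stores the most-significant byte at the lowest address.
So the memory order matches the most-significant-first order: FA D0 B9 0A 24 F5 C8 47.

FA D0 B9 0A 24 F5 C8 47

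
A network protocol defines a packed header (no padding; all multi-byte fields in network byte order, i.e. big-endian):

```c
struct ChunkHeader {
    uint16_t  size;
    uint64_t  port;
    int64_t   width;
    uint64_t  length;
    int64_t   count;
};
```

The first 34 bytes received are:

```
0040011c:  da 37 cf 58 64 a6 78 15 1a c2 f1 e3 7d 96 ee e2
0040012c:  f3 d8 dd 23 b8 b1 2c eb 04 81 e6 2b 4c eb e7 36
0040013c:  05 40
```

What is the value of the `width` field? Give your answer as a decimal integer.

`width` follows `size` (2 B), `port` (8 B), so it starts at offset 2 + 8 = 10 and occupies 8 bytes.
Bytes at offsets 10..17: F1 E3 7D 96 EE E2 F3 D8.
Big-endian stores the most-significant byte at the lowest address.
The bytes are already most-significant first: 0xF1E37D96EEE2F3D8.
Top bit is set, so as a signed 64-bit value this is 0xF1E37D96EEE2F3D8 − 2^64 = -1016831003649182760.

-1016831003649182760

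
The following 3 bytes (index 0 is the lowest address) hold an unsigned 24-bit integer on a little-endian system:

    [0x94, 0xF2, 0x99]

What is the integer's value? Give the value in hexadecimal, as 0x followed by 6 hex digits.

0x99F294

In little-endian order the low byte comes first in memory.
Reassemble most-significant byte first: 99 F2 94 → 0x99F294.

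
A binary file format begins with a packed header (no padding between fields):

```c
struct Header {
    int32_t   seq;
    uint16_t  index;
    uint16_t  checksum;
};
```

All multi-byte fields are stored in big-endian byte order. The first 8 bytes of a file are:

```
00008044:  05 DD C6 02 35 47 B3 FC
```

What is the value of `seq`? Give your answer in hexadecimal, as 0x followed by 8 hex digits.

0x05DDC602

`seq` is the first field, at byte offset 0, occupying 4 bytes.
Bytes at offsets 0..3: 05 DD C6 02.
Big-endian stores the most-significant byte at the lowest address.
The bytes are already most-significant first: 0x05DDC602.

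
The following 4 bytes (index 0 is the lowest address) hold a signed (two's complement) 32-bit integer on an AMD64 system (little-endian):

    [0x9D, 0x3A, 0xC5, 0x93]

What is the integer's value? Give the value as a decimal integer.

Little-endian stores the least-significant byte at the lowest address.
Reassemble most-significant byte first: 93 C5 3A 9D → 0x93C53A9D.
Top bit is set, so as a signed 32-bit value this is 0x93C53A9D − 2^32 = -1815790947.

-1815790947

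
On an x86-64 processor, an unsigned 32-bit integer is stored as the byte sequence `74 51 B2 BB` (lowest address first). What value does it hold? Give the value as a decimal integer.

3149025652

Little-endian stores the least-significant byte at the lowest address.
Reassemble most-significant byte first: BB B2 51 74 → 0xBBB25174.
0xBBB25174 = 3149025652.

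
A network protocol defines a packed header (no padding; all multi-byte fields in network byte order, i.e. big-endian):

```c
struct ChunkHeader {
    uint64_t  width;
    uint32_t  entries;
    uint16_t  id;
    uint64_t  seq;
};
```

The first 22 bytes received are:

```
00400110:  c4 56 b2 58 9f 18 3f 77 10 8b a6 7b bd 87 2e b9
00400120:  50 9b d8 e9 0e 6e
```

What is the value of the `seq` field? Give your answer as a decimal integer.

3366810826725461614

`seq` follows `width` (8 B), `entries` (4 B), `id` (2 B), so it starts at offset 8 + 4 + 2 = 14 and occupies 8 bytes.
Bytes at offsets 14..21: 2E B9 50 9B D8 E9 0E 6E.
Big-endian stores the most-significant byte at the lowest address.
The bytes are already most-significant first: 0x2EB9509BD8E90E6E.
0x2EB9509BD8E90E6E = 3366810826725461614.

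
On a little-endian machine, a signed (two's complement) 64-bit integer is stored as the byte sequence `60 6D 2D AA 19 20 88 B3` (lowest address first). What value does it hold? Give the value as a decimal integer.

Little-endian stores the least-significant byte at the lowest address.
Reassemble most-significant byte first: B3 88 20 19 AA 2D 6D 60 → 0xB3882019AA2D6D60.
Top bit is set, so as a signed 64-bit value this is 0xB3882019AA2D6D60 − 2^64 = -5510118849486426784.

-5510118849486426784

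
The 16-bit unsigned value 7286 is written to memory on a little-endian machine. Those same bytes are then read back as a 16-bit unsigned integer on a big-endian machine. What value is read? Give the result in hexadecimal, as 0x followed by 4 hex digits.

0x761C

7286 in 16-bit hexadecimal is 0x1C76.
Stored little-endian, the bytes at ascending addresses are 76 1C.
Read back as big-endian, the last byte is least significant, giving 0x761C.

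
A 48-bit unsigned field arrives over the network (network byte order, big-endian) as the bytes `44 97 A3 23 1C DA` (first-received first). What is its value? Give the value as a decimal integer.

75418067737818

Big-endian: lowest address holds the most-significant byte.
The bytes are already most-significant first: 0x4497A3231CDA.
0x4497A3231CDA = 75418067737818.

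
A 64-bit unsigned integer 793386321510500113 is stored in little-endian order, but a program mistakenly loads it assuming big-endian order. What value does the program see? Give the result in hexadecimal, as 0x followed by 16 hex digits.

793386321510500113 in 64-bit hexadecimal is 0x0B02ACA7E7498711.
Stored little-endian, the bytes at ascending addresses are 11 87 49 E7 A7 AC 02 0B.
Read back as big-endian, the last byte is least significant, giving 0x118749E7A7AC020B.

0x118749E7A7AC020B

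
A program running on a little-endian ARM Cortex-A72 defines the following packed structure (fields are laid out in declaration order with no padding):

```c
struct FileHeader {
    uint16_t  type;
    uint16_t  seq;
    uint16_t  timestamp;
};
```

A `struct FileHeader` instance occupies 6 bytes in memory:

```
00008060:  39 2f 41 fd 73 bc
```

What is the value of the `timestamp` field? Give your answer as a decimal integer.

`timestamp` follows `type` (2 B), `seq` (2 B), so it starts at offset 2 + 2 = 4 and occupies 2 bytes.
Bytes at offsets 4..5: 73 BC.
In little-endian order the low byte comes first in memory.
Reassemble most-significant byte first: BC 73 → 0xBC73.
0xBC73 = 48243.

48243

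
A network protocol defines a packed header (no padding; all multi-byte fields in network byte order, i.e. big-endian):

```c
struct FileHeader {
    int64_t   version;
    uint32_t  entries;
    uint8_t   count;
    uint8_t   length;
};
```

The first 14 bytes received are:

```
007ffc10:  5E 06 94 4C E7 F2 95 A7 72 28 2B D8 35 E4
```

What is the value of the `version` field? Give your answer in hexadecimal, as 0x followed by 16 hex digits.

`version` is the first field, at byte offset 0, occupying 8 bytes.
Bytes at offsets 0..7: 5E 06 94 4C E7 F2 95 A7.
In big-endian order the high byte comes first in memory.
The bytes are already most-significant first: 0x5E06944CE7F295A7.

0x5E06944CE7F295A7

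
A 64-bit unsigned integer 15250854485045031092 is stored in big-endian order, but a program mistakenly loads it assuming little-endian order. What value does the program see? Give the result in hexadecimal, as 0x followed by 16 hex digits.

15250854485045031092 in 64-bit hexadecimal is 0xD3A5EB5A064830B4.
Stored big-endian, the bytes at ascending addresses are D3 A5 EB 5A 06 48 30 B4.
Read back as little-endian, the first byte is least significant, giving 0xB43048065AEBA5D3.

0xB43048065AEBA5D3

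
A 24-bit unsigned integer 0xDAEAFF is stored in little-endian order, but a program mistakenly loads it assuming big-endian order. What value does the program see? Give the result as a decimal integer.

16771802

Stored little-endian, the bytes at ascending addresses are FF EA DA.
Read back as big-endian, the last byte is least significant, giving 0xFFEADA.
0xFFEADA = 16771802.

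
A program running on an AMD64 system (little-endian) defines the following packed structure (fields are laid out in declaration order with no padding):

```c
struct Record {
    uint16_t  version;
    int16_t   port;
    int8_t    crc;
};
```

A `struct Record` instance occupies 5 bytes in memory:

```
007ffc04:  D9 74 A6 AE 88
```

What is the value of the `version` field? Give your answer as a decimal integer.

29913

`version` is the first field, at byte offset 0, occupying 2 bytes.
Bytes at offsets 0..1: D9 74.
Little-endian: lowest address holds the least-significant byte.
Reassemble most-significant byte first: 74 D9 → 0x74D9.
0x74D9 = 29913.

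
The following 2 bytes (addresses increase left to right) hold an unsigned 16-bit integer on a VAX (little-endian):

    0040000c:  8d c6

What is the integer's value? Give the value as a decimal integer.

Little-endian: lowest address holds the least-significant byte.
Reassemble most-significant byte first: C6 8D → 0xC68D.
0xC68D = 50829.

50829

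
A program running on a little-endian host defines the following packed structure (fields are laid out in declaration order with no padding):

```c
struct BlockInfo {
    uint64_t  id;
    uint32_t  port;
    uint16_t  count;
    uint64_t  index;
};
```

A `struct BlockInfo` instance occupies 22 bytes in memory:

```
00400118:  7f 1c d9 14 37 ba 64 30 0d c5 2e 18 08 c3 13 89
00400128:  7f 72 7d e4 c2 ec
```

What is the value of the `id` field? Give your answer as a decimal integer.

3487116757227347071

`id` is the first field, at byte offset 0, occupying 8 bytes.
Bytes at offsets 0..7: 7F 1C D9 14 37 BA 64 30.
In little-endian order the low byte comes first in memory.
Reassemble most-significant byte first: 30 64 BA 37 14 D9 1C 7F → 0x3064BA3714D91C7F.
0x3064BA3714D91C7F = 3487116757227347071.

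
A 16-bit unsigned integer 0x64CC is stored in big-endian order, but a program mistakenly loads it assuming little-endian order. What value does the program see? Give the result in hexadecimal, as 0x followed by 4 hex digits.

0xCC64

Stored big-endian, the bytes at ascending addresses are 64 CC.
Read back as little-endian, the first byte is least significant, giving 0xCC64.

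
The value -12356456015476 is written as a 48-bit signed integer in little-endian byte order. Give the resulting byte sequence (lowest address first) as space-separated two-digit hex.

8C 19 D4 09 C3 F4

Two's complement of -12356456015476 in 48 bits: 12356456015476 = 0x0B3CF62BE674; invert → 0xF4C309D4198B; add 1 → 0xF4C309D4198C.
Split into bytes (most-significant first): F4 C3 09 D4 19 8C.
Little-endian: lowest address holds the least-significant byte.
So at ascending addresses the bytes are 8C 19 D4 09 C3 F4.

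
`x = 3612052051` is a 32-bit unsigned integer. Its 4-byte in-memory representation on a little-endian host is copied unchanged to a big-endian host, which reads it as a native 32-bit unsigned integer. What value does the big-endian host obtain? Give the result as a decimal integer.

1401572311

3612052051 in 32-bit hexadecimal is 0xD74B8A53.
Stored little-endian, the bytes at ascending addresses are 53 8A 4B D7.
Read back as big-endian, the last byte is least significant, giving 0x538A4BD7.
0x538A4BD7 = 1401572311.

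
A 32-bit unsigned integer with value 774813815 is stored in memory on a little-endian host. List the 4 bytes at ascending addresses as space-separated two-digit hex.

77 B8 2E 2E

774813815 in hexadecimal, padded to 32 bits, is 0x2E2EB877.
Split into bytes (most-significant first): 2E 2E B8 77.
Little-endian stores the least-significant byte at the lowest address.
So at ascending addresses the bytes are 77 B8 2E 2E.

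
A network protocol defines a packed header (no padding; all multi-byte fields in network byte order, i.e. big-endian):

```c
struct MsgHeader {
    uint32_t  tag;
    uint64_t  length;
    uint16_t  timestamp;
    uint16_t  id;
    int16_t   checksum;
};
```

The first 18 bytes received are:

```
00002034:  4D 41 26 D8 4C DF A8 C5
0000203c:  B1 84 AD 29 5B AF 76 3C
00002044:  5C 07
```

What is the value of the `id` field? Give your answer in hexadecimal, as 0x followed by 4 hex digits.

`id` follows `tag` (4 B), `length` (8 B), `timestamp` (2 B), so it starts at offset 4 + 8 + 2 = 14 and occupies 2 bytes.
Bytes at offsets 14..15: 76 3C.
In big-endian order the high byte comes first in memory.
The bytes are already most-significant first: 0x763C.

0x763C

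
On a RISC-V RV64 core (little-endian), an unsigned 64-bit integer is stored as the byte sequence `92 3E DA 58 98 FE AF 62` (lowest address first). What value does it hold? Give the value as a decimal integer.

7111182266920484498

Little-endian: lowest address holds the least-significant byte.
Reassemble most-significant byte first: 62 AF FE 98 58 DA 3E 92 → 0x62AFFE9858DA3E92.
0x62AFFE9858DA3E92 = 7111182266920484498.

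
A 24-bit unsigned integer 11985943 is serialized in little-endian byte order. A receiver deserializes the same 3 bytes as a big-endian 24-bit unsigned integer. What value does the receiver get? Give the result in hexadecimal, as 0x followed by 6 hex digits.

11985943 in 24-bit hexadecimal is 0xB6E417.
Stored little-endian, the bytes at ascending addresses are 17 E4 B6.
Read back as big-endian, the last byte is least significant, giving 0x17E4B6.

0x17E4B6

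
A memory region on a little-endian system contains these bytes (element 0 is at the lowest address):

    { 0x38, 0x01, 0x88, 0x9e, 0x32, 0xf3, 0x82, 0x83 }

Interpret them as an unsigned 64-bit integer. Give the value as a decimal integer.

In little-endian order the low byte comes first in memory.
Reassemble most-significant byte first: 83 82 F3 32 9E 88 01 38 → 0x8382F3329E880138.
0x8382F3329E880138 = 9476403964674572600.

9476403964674572600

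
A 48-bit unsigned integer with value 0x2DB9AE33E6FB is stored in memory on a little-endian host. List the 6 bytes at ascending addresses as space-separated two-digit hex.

Split into bytes (most-significant first): 2D B9 AE 33 E6 FB.
Little-endian: lowest address holds the least-significant byte.
So at ascending addresses the bytes are FB E6 33 AE B9 2D.

FB E6 33 AE B9 2D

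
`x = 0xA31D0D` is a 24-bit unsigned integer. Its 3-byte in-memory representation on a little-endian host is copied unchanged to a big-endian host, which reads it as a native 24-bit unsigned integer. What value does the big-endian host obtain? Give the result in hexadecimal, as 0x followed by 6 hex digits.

0x0D1DA3

Stored little-endian, the bytes at ascending addresses are 0D 1D A3.
Read back as big-endian, the last byte is least significant, giving 0x0D1DA3.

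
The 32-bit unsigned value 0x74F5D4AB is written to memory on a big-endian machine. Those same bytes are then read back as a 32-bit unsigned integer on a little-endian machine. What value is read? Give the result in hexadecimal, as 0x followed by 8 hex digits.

Stored big-endian, the bytes at ascending addresses are 74 F5 D4 AB.
Read back as little-endian, the first byte is least significant, giving 0xABD4F574.

0xABD4F574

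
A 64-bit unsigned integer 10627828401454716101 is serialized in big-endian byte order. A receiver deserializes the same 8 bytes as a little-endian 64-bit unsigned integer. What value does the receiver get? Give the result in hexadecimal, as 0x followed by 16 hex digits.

0xC514845A9FA17D93

10627828401454716101 in 64-bit hexadecimal is 0x937DA19F5A8414C5.
Stored big-endian, the bytes at ascending addresses are 93 7D A1 9F 5A 84 14 C5.
Read back as little-endian, the first byte is least significant, giving 0xC514845A9FA17D93.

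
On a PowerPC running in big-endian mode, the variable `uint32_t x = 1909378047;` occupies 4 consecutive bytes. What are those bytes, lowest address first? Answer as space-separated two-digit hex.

1909378047 in hexadecimal, padded to 32 bits, is 0x71CECBFF.
Split into bytes (most-significant first): 71 CE CB FF.
Big-endian: lowest address holds the most-significant byte.
So the memory order matches the most-significant-first order: 71 CE CB FF.

71 CE CB FF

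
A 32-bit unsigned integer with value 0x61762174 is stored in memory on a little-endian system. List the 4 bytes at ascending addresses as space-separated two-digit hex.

Split into bytes (most-significant first): 61 76 21 74.
Little-endian: lowest address holds the least-significant byte.
So at ascending addresses the bytes are 74 21 76 61.

74 21 76 61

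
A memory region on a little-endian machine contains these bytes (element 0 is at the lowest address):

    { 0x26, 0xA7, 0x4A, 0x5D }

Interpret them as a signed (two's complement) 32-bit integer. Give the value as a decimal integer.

In little-endian order the low byte comes first in memory.
Reassemble most-significant byte first: 5D 4A A7 26 → 0x5D4AA726.
0x5D4AA726 = 1565173542.

1565173542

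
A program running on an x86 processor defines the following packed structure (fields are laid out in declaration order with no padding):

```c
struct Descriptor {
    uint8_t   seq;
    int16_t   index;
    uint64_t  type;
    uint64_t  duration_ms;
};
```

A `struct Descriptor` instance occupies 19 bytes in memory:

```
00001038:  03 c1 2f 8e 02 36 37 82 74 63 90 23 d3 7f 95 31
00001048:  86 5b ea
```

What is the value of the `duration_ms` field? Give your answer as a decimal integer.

16887238775275508515

`duration_ms` follows `seq` (1 B), `index` (2 B), `type` (8 B), so it starts at offset 1 + 2 + 8 = 11 and occupies 8 bytes.
Bytes at offsets 11..18: 23 D3 7F 95 31 86 5B EA.
In little-endian order the low byte comes first in memory.
Reassemble most-significant byte first: EA 5B 86 31 95 7F D3 23 → 0xEA5B8631957FD323.
0xEA5B8631957FD323 = 16887238775275508515.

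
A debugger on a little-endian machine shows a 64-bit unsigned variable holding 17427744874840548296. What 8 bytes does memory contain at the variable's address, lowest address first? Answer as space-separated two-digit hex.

17427744874840548296 in hexadecimal, padded to 64 bits, is 0xF1DBC9A0A50163C8.
Split into bytes (most-significant first): F1 DB C9 A0 A5 01 63 C8.
In little-endian order the low byte comes first in memory.
So at ascending addresses the bytes are C8 63 01 A5 A0 C9 DB F1.

C8 63 01 A5 A0 C9 DB F1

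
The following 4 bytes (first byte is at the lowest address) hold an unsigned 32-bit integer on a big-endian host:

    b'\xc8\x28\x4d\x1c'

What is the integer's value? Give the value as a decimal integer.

3358084380

Big-endian stores the most-significant byte at the lowest address.
The bytes are already most-significant first: 0xC8284D1C.
0xC8284D1C = 3358084380.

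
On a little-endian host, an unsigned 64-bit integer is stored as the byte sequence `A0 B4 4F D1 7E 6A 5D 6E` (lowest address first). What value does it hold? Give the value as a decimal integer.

Little-endian: lowest address holds the least-significant byte.
Reassemble most-significant byte first: 6E 5D 6A 7E D1 4F B4 A0 → 0x6E5D6A7ED14FB4A0.
0x6E5D6A7ED14FB4A0 = 7952629609916249248.

7952629609916249248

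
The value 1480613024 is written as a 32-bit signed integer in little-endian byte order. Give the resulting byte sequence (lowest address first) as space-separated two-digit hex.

A0 5C 40 58

1480613024 in hexadecimal, padded to 32 bits, is 0x58405CA0.
Split into bytes (most-significant first): 58 40 5C A0.
In little-endian order the low byte comes first in memory.
So at ascending addresses the bytes are A0 5C 40 58.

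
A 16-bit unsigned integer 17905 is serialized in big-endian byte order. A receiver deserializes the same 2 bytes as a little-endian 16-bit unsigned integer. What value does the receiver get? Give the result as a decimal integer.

61765

17905 in 16-bit hexadecimal is 0x45F1.
Stored big-endian, the bytes at ascending addresses are 45 F1.
Read back as little-endian, the first byte is least significant, giving 0xF145.
0xF145 = 61765.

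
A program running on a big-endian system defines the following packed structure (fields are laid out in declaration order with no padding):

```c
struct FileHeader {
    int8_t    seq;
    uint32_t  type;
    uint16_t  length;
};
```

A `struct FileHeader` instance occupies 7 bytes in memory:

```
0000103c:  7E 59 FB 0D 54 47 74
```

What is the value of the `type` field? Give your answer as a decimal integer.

1509625172

`type` follows `seq` (1 byte), so it starts at byte offset 1 and occupies 4 bytes.
Bytes at offsets 1..4: 59 FB 0D 54.
In big-endian order the high byte comes first in memory.
The bytes are already most-significant first: 0x59FB0D54.
0x59FB0D54 = 1509625172.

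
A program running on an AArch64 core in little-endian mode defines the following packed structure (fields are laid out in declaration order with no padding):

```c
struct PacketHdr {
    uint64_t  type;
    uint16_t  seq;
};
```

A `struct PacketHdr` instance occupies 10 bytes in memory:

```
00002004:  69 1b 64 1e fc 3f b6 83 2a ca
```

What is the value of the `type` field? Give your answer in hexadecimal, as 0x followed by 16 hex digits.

`type` is the first field, at byte offset 0, occupying 8 bytes.
Bytes at offsets 0..7: 69 1B 64 1E FC 3F B6 83.
In little-endian order the low byte comes first in memory.
Reassemble most-significant byte first: 83 B6 3F FC 1E 64 1B 69 → 0x83B63FFC1E641B69.

0x83B63FFC1E641B69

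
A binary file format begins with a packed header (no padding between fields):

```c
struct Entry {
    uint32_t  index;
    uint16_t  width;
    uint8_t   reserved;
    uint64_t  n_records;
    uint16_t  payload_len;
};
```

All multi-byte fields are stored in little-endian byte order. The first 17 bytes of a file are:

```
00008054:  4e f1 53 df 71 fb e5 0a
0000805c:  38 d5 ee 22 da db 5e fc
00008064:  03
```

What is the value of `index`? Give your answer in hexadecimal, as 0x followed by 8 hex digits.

`index` is the first field, at byte offset 0, occupying 4 bytes.
Bytes at offsets 0..3: 4E F1 53 DF.
Little-endian stores the least-significant byte at the lowest address.
Reassemble most-significant byte first: DF 53 F1 4E → 0xDF53F14E.

0xDF53F14E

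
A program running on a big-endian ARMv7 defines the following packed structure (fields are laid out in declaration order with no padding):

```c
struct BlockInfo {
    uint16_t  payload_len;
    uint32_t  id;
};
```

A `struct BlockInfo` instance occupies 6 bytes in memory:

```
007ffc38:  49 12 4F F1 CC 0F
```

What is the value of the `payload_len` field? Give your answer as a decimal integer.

18706

`payload_len` is the first field, at byte offset 0, occupying 2 bytes.
Bytes at offsets 0..1: 49 12.
In big-endian order the high byte comes first in memory.
The bytes are already most-significant first: 0x4912.
0x4912 = 18706.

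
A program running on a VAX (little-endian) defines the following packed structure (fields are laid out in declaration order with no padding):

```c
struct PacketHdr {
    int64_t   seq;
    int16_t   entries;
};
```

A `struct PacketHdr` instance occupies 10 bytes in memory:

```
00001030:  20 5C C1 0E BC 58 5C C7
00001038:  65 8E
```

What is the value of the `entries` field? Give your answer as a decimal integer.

`entries` follows `seq` (8 bytes), so it starts at byte offset 8 and occupies 2 bytes.
Bytes at offsets 8..9: 65 8E.
Little-endian stores the least-significant byte at the lowest address.
Reassemble most-significant byte first: 8E 65 → 0x8E65.
Top bit is set, so as a signed 16-bit value this is 0x8E65 − 2^16 = -29083.

-29083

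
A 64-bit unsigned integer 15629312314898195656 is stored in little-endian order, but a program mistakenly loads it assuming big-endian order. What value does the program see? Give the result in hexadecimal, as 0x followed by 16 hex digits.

15629312314898195656 in 64-bit hexadecimal is 0xD8E678BE252524C8.
Stored little-endian, the bytes at ascending addresses are C8 24 25 25 BE 78 E6 D8.
Read back as big-endian, the last byte is least significant, giving 0xC8242525BE78E6D8.

0xC8242525BE78E6D8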